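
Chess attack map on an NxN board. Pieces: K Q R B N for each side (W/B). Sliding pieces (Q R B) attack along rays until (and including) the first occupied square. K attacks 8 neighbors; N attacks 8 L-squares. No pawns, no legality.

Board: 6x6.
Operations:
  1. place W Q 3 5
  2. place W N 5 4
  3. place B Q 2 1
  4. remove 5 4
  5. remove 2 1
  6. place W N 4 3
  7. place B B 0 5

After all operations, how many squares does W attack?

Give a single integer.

Answer: 18

Derivation:
Op 1: place WQ@(3,5)
Op 2: place WN@(5,4)
Op 3: place BQ@(2,1)
Op 4: remove (5,4)
Op 5: remove (2,1)
Op 6: place WN@(4,3)
Op 7: place BB@(0,5)
Per-piece attacks for W:
  WQ@(3,5): attacks (3,4) (3,3) (3,2) (3,1) (3,0) (4,5) (5,5) (2,5) (1,5) (0,5) (4,4) (5,3) (2,4) (1,3) (0,2) [ray(-1,0) blocked at (0,5)]
  WN@(4,3): attacks (5,5) (3,5) (2,4) (5,1) (3,1) (2,2)
Union (18 distinct): (0,2) (0,5) (1,3) (1,5) (2,2) (2,4) (2,5) (3,0) (3,1) (3,2) (3,3) (3,4) (3,5) (4,4) (4,5) (5,1) (5,3) (5,5)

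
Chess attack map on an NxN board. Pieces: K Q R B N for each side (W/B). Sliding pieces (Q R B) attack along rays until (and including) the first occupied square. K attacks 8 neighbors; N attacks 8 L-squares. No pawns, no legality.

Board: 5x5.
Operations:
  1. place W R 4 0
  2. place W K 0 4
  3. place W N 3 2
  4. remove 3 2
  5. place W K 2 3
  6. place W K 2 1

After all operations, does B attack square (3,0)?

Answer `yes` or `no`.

Op 1: place WR@(4,0)
Op 2: place WK@(0,4)
Op 3: place WN@(3,2)
Op 4: remove (3,2)
Op 5: place WK@(2,3)
Op 6: place WK@(2,1)
Per-piece attacks for B:
B attacks (3,0): no

Answer: no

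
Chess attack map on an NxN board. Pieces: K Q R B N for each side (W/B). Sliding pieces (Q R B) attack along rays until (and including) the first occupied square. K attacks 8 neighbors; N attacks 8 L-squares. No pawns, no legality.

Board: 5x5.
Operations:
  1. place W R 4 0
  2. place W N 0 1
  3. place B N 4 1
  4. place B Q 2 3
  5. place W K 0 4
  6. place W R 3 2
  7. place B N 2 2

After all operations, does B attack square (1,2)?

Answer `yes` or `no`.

Answer: yes

Derivation:
Op 1: place WR@(4,0)
Op 2: place WN@(0,1)
Op 3: place BN@(4,1)
Op 4: place BQ@(2,3)
Op 5: place WK@(0,4)
Op 6: place WR@(3,2)
Op 7: place BN@(2,2)
Per-piece attacks for B:
  BN@(2,2): attacks (3,4) (4,3) (1,4) (0,3) (3,0) (4,1) (1,0) (0,1)
  BQ@(2,3): attacks (2,4) (2,2) (3,3) (4,3) (1,3) (0,3) (3,4) (3,2) (1,4) (1,2) (0,1) [ray(0,-1) blocked at (2,2); ray(1,-1) blocked at (3,2); ray(-1,-1) blocked at (0,1)]
  BN@(4,1): attacks (3,3) (2,2) (2,0)
B attacks (1,2): yes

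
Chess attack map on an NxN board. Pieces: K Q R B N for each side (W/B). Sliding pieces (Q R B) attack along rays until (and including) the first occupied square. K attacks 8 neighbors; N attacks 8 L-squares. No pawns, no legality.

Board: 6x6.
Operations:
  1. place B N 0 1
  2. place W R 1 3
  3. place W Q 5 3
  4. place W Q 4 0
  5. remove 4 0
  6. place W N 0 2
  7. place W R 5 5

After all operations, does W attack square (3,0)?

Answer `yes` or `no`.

Op 1: place BN@(0,1)
Op 2: place WR@(1,3)
Op 3: place WQ@(5,3)
Op 4: place WQ@(4,0)
Op 5: remove (4,0)
Op 6: place WN@(0,2)
Op 7: place WR@(5,5)
Per-piece attacks for W:
  WN@(0,2): attacks (1,4) (2,3) (1,0) (2,1)
  WR@(1,3): attacks (1,4) (1,5) (1,2) (1,1) (1,0) (2,3) (3,3) (4,3) (5,3) (0,3) [ray(1,0) blocked at (5,3)]
  WQ@(5,3): attacks (5,4) (5,5) (5,2) (5,1) (5,0) (4,3) (3,3) (2,3) (1,3) (4,4) (3,5) (4,2) (3,1) (2,0) [ray(0,1) blocked at (5,5); ray(-1,0) blocked at (1,3)]
  WR@(5,5): attacks (5,4) (5,3) (4,5) (3,5) (2,5) (1,5) (0,5) [ray(0,-1) blocked at (5,3)]
W attacks (3,0): no

Answer: no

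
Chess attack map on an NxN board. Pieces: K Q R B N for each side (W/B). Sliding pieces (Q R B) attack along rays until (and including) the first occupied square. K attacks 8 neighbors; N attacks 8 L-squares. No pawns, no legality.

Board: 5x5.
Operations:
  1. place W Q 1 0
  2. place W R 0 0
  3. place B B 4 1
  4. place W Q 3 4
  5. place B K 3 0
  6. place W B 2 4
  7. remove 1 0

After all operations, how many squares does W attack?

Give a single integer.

Op 1: place WQ@(1,0)
Op 2: place WR@(0,0)
Op 3: place BB@(4,1)
Op 4: place WQ@(3,4)
Op 5: place BK@(3,0)
Op 6: place WB@(2,4)
Op 7: remove (1,0)
Per-piece attacks for W:
  WR@(0,0): attacks (0,1) (0,2) (0,3) (0,4) (1,0) (2,0) (3,0) [ray(1,0) blocked at (3,0)]
  WB@(2,4): attacks (3,3) (4,2) (1,3) (0,2)
  WQ@(3,4): attacks (3,3) (3,2) (3,1) (3,0) (4,4) (2,4) (4,3) (2,3) (1,2) (0,1) [ray(0,-1) blocked at (3,0); ray(-1,0) blocked at (2,4)]
Union (17 distinct): (0,1) (0,2) (0,3) (0,4) (1,0) (1,2) (1,3) (2,0) (2,3) (2,4) (3,0) (3,1) (3,2) (3,3) (4,2) (4,3) (4,4)

Answer: 17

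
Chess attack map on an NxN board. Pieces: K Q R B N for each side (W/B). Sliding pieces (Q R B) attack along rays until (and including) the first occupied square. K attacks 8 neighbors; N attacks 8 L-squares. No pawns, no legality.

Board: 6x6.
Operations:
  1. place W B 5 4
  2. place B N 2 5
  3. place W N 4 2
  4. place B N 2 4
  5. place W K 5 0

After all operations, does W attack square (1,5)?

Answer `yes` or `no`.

Answer: no

Derivation:
Op 1: place WB@(5,4)
Op 2: place BN@(2,5)
Op 3: place WN@(4,2)
Op 4: place BN@(2,4)
Op 5: place WK@(5,0)
Per-piece attacks for W:
  WN@(4,2): attacks (5,4) (3,4) (2,3) (5,0) (3,0) (2,1)
  WK@(5,0): attacks (5,1) (4,0) (4,1)
  WB@(5,4): attacks (4,5) (4,3) (3,2) (2,1) (1,0)
W attacks (1,5): no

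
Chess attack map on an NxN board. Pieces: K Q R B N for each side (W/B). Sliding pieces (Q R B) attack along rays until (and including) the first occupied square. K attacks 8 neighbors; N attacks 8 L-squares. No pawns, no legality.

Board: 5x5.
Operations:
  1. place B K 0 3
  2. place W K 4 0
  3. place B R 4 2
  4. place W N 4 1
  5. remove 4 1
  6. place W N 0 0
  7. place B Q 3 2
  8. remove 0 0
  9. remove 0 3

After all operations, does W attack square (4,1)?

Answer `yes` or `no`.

Answer: yes

Derivation:
Op 1: place BK@(0,3)
Op 2: place WK@(4,0)
Op 3: place BR@(4,2)
Op 4: place WN@(4,1)
Op 5: remove (4,1)
Op 6: place WN@(0,0)
Op 7: place BQ@(3,2)
Op 8: remove (0,0)
Op 9: remove (0,3)
Per-piece attacks for W:
  WK@(4,0): attacks (4,1) (3,0) (3,1)
W attacks (4,1): yes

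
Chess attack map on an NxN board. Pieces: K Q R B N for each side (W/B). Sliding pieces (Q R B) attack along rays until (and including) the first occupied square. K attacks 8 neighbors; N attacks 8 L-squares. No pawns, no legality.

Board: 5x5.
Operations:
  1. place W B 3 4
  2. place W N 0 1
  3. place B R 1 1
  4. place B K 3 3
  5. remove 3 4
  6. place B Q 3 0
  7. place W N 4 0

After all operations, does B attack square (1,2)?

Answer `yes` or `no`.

Op 1: place WB@(3,4)
Op 2: place WN@(0,1)
Op 3: place BR@(1,1)
Op 4: place BK@(3,3)
Op 5: remove (3,4)
Op 6: place BQ@(3,0)
Op 7: place WN@(4,0)
Per-piece attacks for B:
  BR@(1,1): attacks (1,2) (1,3) (1,4) (1,0) (2,1) (3,1) (4,1) (0,1) [ray(-1,0) blocked at (0,1)]
  BQ@(3,0): attacks (3,1) (3,2) (3,3) (4,0) (2,0) (1,0) (0,0) (4,1) (2,1) (1,2) (0,3) [ray(0,1) blocked at (3,3); ray(1,0) blocked at (4,0)]
  BK@(3,3): attacks (3,4) (3,2) (4,3) (2,3) (4,4) (4,2) (2,4) (2,2)
B attacks (1,2): yes

Answer: yes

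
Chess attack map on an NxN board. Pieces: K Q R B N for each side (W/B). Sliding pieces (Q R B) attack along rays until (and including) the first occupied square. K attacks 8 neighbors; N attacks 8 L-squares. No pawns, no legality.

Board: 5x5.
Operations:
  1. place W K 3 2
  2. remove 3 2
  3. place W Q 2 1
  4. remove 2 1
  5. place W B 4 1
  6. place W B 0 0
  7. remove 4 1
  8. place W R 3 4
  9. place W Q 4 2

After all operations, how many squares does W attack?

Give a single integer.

Answer: 16

Derivation:
Op 1: place WK@(3,2)
Op 2: remove (3,2)
Op 3: place WQ@(2,1)
Op 4: remove (2,1)
Op 5: place WB@(4,1)
Op 6: place WB@(0,0)
Op 7: remove (4,1)
Op 8: place WR@(3,4)
Op 9: place WQ@(4,2)
Per-piece attacks for W:
  WB@(0,0): attacks (1,1) (2,2) (3,3) (4,4)
  WR@(3,4): attacks (3,3) (3,2) (3,1) (3,0) (4,4) (2,4) (1,4) (0,4)
  WQ@(4,2): attacks (4,3) (4,4) (4,1) (4,0) (3,2) (2,2) (1,2) (0,2) (3,3) (2,4) (3,1) (2,0)
Union (16 distinct): (0,2) (0,4) (1,1) (1,2) (1,4) (2,0) (2,2) (2,4) (3,0) (3,1) (3,2) (3,3) (4,0) (4,1) (4,3) (4,4)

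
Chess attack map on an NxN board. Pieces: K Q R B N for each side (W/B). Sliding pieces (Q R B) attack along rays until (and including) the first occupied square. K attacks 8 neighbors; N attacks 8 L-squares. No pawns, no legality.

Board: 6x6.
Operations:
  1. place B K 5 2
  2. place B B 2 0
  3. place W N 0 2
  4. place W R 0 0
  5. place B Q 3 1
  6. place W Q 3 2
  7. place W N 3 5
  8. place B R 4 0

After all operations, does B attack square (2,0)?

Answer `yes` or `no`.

Op 1: place BK@(5,2)
Op 2: place BB@(2,0)
Op 3: place WN@(0,2)
Op 4: place WR@(0,0)
Op 5: place BQ@(3,1)
Op 6: place WQ@(3,2)
Op 7: place WN@(3,5)
Op 8: place BR@(4,0)
Per-piece attacks for B:
  BB@(2,0): attacks (3,1) (1,1) (0,2) [ray(1,1) blocked at (3,1); ray(-1,1) blocked at (0,2)]
  BQ@(3,1): attacks (3,2) (3,0) (4,1) (5,1) (2,1) (1,1) (0,1) (4,2) (5,3) (4,0) (2,2) (1,3) (0,4) (2,0) [ray(0,1) blocked at (3,2); ray(1,-1) blocked at (4,0); ray(-1,-1) blocked at (2,0)]
  BR@(4,0): attacks (4,1) (4,2) (4,3) (4,4) (4,5) (5,0) (3,0) (2,0) [ray(-1,0) blocked at (2,0)]
  BK@(5,2): attacks (5,3) (5,1) (4,2) (4,3) (4,1)
B attacks (2,0): yes

Answer: yes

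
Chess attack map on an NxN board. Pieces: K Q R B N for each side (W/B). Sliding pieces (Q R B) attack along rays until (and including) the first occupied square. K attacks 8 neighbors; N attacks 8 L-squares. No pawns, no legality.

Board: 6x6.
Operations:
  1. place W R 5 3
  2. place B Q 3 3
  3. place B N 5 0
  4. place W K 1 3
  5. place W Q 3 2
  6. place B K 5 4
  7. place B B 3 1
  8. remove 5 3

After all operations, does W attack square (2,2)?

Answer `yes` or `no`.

Op 1: place WR@(5,3)
Op 2: place BQ@(3,3)
Op 3: place BN@(5,0)
Op 4: place WK@(1,3)
Op 5: place WQ@(3,2)
Op 6: place BK@(5,4)
Op 7: place BB@(3,1)
Op 8: remove (5,3)
Per-piece attacks for W:
  WK@(1,3): attacks (1,4) (1,2) (2,3) (0,3) (2,4) (2,2) (0,4) (0,2)
  WQ@(3,2): attacks (3,3) (3,1) (4,2) (5,2) (2,2) (1,2) (0,2) (4,3) (5,4) (4,1) (5,0) (2,3) (1,4) (0,5) (2,1) (1,0) [ray(0,1) blocked at (3,3); ray(0,-1) blocked at (3,1); ray(1,1) blocked at (5,4); ray(1,-1) blocked at (5,0)]
W attacks (2,2): yes

Answer: yes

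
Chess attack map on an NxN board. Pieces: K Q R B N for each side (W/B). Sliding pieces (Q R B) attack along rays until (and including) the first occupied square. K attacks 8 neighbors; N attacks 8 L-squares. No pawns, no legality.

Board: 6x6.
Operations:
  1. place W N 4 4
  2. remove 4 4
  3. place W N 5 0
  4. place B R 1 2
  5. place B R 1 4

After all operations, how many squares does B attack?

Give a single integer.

Op 1: place WN@(4,4)
Op 2: remove (4,4)
Op 3: place WN@(5,0)
Op 4: place BR@(1,2)
Op 5: place BR@(1,4)
Per-piece attacks for B:
  BR@(1,2): attacks (1,3) (1,4) (1,1) (1,0) (2,2) (3,2) (4,2) (5,2) (0,2) [ray(0,1) blocked at (1,4)]
  BR@(1,4): attacks (1,5) (1,3) (1,2) (2,4) (3,4) (4,4) (5,4) (0,4) [ray(0,-1) blocked at (1,2)]
Union (16 distinct): (0,2) (0,4) (1,0) (1,1) (1,2) (1,3) (1,4) (1,5) (2,2) (2,4) (3,2) (3,4) (4,2) (4,4) (5,2) (5,4)

Answer: 16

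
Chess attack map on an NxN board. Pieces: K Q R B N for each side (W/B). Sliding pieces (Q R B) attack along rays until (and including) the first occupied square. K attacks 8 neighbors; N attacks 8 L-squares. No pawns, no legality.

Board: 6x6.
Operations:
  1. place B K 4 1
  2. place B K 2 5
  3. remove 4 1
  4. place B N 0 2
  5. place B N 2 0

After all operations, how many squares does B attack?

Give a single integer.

Answer: 12

Derivation:
Op 1: place BK@(4,1)
Op 2: place BK@(2,5)
Op 3: remove (4,1)
Op 4: place BN@(0,2)
Op 5: place BN@(2,0)
Per-piece attacks for B:
  BN@(0,2): attacks (1,4) (2,3) (1,0) (2,1)
  BN@(2,0): attacks (3,2) (4,1) (1,2) (0,1)
  BK@(2,5): attacks (2,4) (3,5) (1,5) (3,4) (1,4)
Union (12 distinct): (0,1) (1,0) (1,2) (1,4) (1,5) (2,1) (2,3) (2,4) (3,2) (3,4) (3,5) (4,1)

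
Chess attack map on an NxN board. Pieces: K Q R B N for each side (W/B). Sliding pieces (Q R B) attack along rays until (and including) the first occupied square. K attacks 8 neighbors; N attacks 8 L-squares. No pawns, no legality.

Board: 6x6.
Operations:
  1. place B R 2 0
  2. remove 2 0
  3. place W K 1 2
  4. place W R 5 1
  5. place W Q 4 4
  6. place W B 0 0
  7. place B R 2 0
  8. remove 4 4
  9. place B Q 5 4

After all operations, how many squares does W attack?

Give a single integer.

Op 1: place BR@(2,0)
Op 2: remove (2,0)
Op 3: place WK@(1,2)
Op 4: place WR@(5,1)
Op 5: place WQ@(4,4)
Op 6: place WB@(0,0)
Op 7: place BR@(2,0)
Op 8: remove (4,4)
Op 9: place BQ@(5,4)
Per-piece attacks for W:
  WB@(0,0): attacks (1,1) (2,2) (3,3) (4,4) (5,5)
  WK@(1,2): attacks (1,3) (1,1) (2,2) (0,2) (2,3) (2,1) (0,3) (0,1)
  WR@(5,1): attacks (5,2) (5,3) (5,4) (5,0) (4,1) (3,1) (2,1) (1,1) (0,1) [ray(0,1) blocked at (5,4)]
Union (17 distinct): (0,1) (0,2) (0,3) (1,1) (1,3) (2,1) (2,2) (2,3) (3,1) (3,3) (4,1) (4,4) (5,0) (5,2) (5,3) (5,4) (5,5)

Answer: 17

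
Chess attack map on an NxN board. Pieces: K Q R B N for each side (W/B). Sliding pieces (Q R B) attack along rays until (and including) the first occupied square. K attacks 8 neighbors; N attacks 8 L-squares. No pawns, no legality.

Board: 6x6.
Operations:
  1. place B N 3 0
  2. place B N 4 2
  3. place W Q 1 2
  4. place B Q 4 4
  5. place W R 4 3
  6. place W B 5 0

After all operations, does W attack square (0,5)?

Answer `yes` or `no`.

Op 1: place BN@(3,0)
Op 2: place BN@(4,2)
Op 3: place WQ@(1,2)
Op 4: place BQ@(4,4)
Op 5: place WR@(4,3)
Op 6: place WB@(5,0)
Per-piece attacks for W:
  WQ@(1,2): attacks (1,3) (1,4) (1,5) (1,1) (1,0) (2,2) (3,2) (4,2) (0,2) (2,3) (3,4) (4,5) (2,1) (3,0) (0,3) (0,1) [ray(1,0) blocked at (4,2); ray(1,-1) blocked at (3,0)]
  WR@(4,3): attacks (4,4) (4,2) (5,3) (3,3) (2,3) (1,3) (0,3) [ray(0,1) blocked at (4,4); ray(0,-1) blocked at (4,2)]
  WB@(5,0): attacks (4,1) (3,2) (2,3) (1,4) (0,5)
W attacks (0,5): yes

Answer: yes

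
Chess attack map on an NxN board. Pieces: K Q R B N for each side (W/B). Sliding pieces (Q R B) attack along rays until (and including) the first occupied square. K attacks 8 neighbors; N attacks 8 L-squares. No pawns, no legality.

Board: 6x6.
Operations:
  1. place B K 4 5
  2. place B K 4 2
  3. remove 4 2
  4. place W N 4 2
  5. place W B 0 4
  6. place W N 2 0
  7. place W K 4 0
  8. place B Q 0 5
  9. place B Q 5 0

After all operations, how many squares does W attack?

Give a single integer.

Answer: 16

Derivation:
Op 1: place BK@(4,5)
Op 2: place BK@(4,2)
Op 3: remove (4,2)
Op 4: place WN@(4,2)
Op 5: place WB@(0,4)
Op 6: place WN@(2,0)
Op 7: place WK@(4,0)
Op 8: place BQ@(0,5)
Op 9: place BQ@(5,0)
Per-piece attacks for W:
  WB@(0,4): attacks (1,5) (1,3) (2,2) (3,1) (4,0) [ray(1,-1) blocked at (4,0)]
  WN@(2,0): attacks (3,2) (4,1) (1,2) (0,1)
  WK@(4,0): attacks (4,1) (5,0) (3,0) (5,1) (3,1)
  WN@(4,2): attacks (5,4) (3,4) (2,3) (5,0) (3,0) (2,1)
Union (16 distinct): (0,1) (1,2) (1,3) (1,5) (2,1) (2,2) (2,3) (3,0) (3,1) (3,2) (3,4) (4,0) (4,1) (5,0) (5,1) (5,4)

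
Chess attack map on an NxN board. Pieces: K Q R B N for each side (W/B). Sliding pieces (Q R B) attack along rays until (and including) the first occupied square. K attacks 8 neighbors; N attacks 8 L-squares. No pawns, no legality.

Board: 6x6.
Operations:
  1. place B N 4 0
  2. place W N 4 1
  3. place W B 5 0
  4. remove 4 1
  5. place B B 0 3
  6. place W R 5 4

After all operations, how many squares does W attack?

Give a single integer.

Answer: 14

Derivation:
Op 1: place BN@(4,0)
Op 2: place WN@(4,1)
Op 3: place WB@(5,0)
Op 4: remove (4,1)
Op 5: place BB@(0,3)
Op 6: place WR@(5,4)
Per-piece attacks for W:
  WB@(5,0): attacks (4,1) (3,2) (2,3) (1,4) (0,5)
  WR@(5,4): attacks (5,5) (5,3) (5,2) (5,1) (5,0) (4,4) (3,4) (2,4) (1,4) (0,4) [ray(0,-1) blocked at (5,0)]
Union (14 distinct): (0,4) (0,5) (1,4) (2,3) (2,4) (3,2) (3,4) (4,1) (4,4) (5,0) (5,1) (5,2) (5,3) (5,5)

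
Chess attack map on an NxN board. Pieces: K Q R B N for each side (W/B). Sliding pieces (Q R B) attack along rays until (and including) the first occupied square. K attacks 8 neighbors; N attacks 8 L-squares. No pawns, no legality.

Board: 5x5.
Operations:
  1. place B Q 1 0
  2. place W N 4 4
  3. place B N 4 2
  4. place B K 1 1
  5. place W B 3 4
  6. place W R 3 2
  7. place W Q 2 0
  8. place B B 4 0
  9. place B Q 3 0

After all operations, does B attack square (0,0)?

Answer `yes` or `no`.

Answer: yes

Derivation:
Op 1: place BQ@(1,0)
Op 2: place WN@(4,4)
Op 3: place BN@(4,2)
Op 4: place BK@(1,1)
Op 5: place WB@(3,4)
Op 6: place WR@(3,2)
Op 7: place WQ@(2,0)
Op 8: place BB@(4,0)
Op 9: place BQ@(3,0)
Per-piece attacks for B:
  BQ@(1,0): attacks (1,1) (2,0) (0,0) (2,1) (3,2) (0,1) [ray(0,1) blocked at (1,1); ray(1,0) blocked at (2,0); ray(1,1) blocked at (3,2)]
  BK@(1,1): attacks (1,2) (1,0) (2,1) (0,1) (2,2) (2,0) (0,2) (0,0)
  BQ@(3,0): attacks (3,1) (3,2) (4,0) (2,0) (4,1) (2,1) (1,2) (0,3) [ray(0,1) blocked at (3,2); ray(1,0) blocked at (4,0); ray(-1,0) blocked at (2,0)]
  BB@(4,0): attacks (3,1) (2,2) (1,3) (0,4)
  BN@(4,2): attacks (3,4) (2,3) (3,0) (2,1)
B attacks (0,0): yes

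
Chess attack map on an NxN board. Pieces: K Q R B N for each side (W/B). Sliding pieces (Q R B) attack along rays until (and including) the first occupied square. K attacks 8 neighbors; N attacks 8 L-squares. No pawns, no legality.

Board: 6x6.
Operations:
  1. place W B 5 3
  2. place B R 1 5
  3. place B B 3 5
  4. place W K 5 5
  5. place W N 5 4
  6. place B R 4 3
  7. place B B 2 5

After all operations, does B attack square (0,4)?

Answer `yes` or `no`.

Answer: no

Derivation:
Op 1: place WB@(5,3)
Op 2: place BR@(1,5)
Op 3: place BB@(3,5)
Op 4: place WK@(5,5)
Op 5: place WN@(5,4)
Op 6: place BR@(4,3)
Op 7: place BB@(2,5)
Per-piece attacks for B:
  BR@(1,5): attacks (1,4) (1,3) (1,2) (1,1) (1,0) (2,5) (0,5) [ray(1,0) blocked at (2,5)]
  BB@(2,5): attacks (3,4) (4,3) (1,4) (0,3) [ray(1,-1) blocked at (4,3)]
  BB@(3,5): attacks (4,4) (5,3) (2,4) (1,3) (0,2) [ray(1,-1) blocked at (5,3)]
  BR@(4,3): attacks (4,4) (4,5) (4,2) (4,1) (4,0) (5,3) (3,3) (2,3) (1,3) (0,3) [ray(1,0) blocked at (5,3)]
B attacks (0,4): no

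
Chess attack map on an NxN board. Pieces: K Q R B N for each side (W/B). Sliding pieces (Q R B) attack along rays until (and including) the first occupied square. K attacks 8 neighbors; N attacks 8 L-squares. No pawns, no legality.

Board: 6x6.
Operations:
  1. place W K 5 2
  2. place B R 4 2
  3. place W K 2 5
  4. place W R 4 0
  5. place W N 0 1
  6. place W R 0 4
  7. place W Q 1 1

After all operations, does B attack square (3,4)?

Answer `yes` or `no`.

Answer: no

Derivation:
Op 1: place WK@(5,2)
Op 2: place BR@(4,2)
Op 3: place WK@(2,5)
Op 4: place WR@(4,0)
Op 5: place WN@(0,1)
Op 6: place WR@(0,4)
Op 7: place WQ@(1,1)
Per-piece attacks for B:
  BR@(4,2): attacks (4,3) (4,4) (4,5) (4,1) (4,0) (5,2) (3,2) (2,2) (1,2) (0,2) [ray(0,-1) blocked at (4,0); ray(1,0) blocked at (5,2)]
B attacks (3,4): no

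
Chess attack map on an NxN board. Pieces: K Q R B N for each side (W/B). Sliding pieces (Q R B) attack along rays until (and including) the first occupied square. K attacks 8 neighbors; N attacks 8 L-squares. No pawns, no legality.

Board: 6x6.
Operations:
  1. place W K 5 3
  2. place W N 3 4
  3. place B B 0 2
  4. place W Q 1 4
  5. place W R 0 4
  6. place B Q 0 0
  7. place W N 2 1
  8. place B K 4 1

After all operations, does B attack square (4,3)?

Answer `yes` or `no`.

Answer: no

Derivation:
Op 1: place WK@(5,3)
Op 2: place WN@(3,4)
Op 3: place BB@(0,2)
Op 4: place WQ@(1,4)
Op 5: place WR@(0,4)
Op 6: place BQ@(0,0)
Op 7: place WN@(2,1)
Op 8: place BK@(4,1)
Per-piece attacks for B:
  BQ@(0,0): attacks (0,1) (0,2) (1,0) (2,0) (3,0) (4,0) (5,0) (1,1) (2,2) (3,3) (4,4) (5,5) [ray(0,1) blocked at (0,2)]
  BB@(0,2): attacks (1,3) (2,4) (3,5) (1,1) (2,0)
  BK@(4,1): attacks (4,2) (4,0) (5,1) (3,1) (5,2) (5,0) (3,2) (3,0)
B attacks (4,3): no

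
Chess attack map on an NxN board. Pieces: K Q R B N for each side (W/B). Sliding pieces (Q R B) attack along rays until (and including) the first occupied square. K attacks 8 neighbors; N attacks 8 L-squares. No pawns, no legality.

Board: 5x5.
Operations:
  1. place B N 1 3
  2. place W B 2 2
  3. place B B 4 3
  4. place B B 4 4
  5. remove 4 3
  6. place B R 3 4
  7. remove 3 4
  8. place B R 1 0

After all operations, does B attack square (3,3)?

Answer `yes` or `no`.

Answer: yes

Derivation:
Op 1: place BN@(1,3)
Op 2: place WB@(2,2)
Op 3: place BB@(4,3)
Op 4: place BB@(4,4)
Op 5: remove (4,3)
Op 6: place BR@(3,4)
Op 7: remove (3,4)
Op 8: place BR@(1,0)
Per-piece attacks for B:
  BR@(1,0): attacks (1,1) (1,2) (1,3) (2,0) (3,0) (4,0) (0,0) [ray(0,1) blocked at (1,3)]
  BN@(1,3): attacks (3,4) (2,1) (3,2) (0,1)
  BB@(4,4): attacks (3,3) (2,2) [ray(-1,-1) blocked at (2,2)]
B attacks (3,3): yes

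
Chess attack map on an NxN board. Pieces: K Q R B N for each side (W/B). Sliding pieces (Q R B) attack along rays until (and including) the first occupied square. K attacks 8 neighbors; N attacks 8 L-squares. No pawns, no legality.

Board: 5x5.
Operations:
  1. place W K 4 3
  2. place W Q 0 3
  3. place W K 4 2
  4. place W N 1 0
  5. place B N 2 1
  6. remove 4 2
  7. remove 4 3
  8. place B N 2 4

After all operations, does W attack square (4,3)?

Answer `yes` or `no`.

Op 1: place WK@(4,3)
Op 2: place WQ@(0,3)
Op 3: place WK@(4,2)
Op 4: place WN@(1,0)
Op 5: place BN@(2,1)
Op 6: remove (4,2)
Op 7: remove (4,3)
Op 8: place BN@(2,4)
Per-piece attacks for W:
  WQ@(0,3): attacks (0,4) (0,2) (0,1) (0,0) (1,3) (2,3) (3,3) (4,3) (1,4) (1,2) (2,1) [ray(1,-1) blocked at (2,1)]
  WN@(1,0): attacks (2,2) (3,1) (0,2)
W attacks (4,3): yes

Answer: yes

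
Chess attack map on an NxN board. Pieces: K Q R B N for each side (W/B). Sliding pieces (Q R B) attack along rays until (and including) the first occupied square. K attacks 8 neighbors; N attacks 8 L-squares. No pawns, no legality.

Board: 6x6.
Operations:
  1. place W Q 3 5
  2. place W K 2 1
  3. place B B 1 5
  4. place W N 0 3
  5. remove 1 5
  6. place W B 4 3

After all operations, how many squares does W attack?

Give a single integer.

Op 1: place WQ@(3,5)
Op 2: place WK@(2,1)
Op 3: place BB@(1,5)
Op 4: place WN@(0,3)
Op 5: remove (1,5)
Op 6: place WB@(4,3)
Per-piece attacks for W:
  WN@(0,3): attacks (1,5) (2,4) (1,1) (2,2)
  WK@(2,1): attacks (2,2) (2,0) (3,1) (1,1) (3,2) (3,0) (1,2) (1,0)
  WQ@(3,5): attacks (3,4) (3,3) (3,2) (3,1) (3,0) (4,5) (5,5) (2,5) (1,5) (0,5) (4,4) (5,3) (2,4) (1,3) (0,2)
  WB@(4,3): attacks (5,4) (5,2) (3,4) (2,5) (3,2) (2,1) [ray(-1,-1) blocked at (2,1)]
Union (23 distinct): (0,2) (0,5) (1,0) (1,1) (1,2) (1,3) (1,5) (2,0) (2,1) (2,2) (2,4) (2,5) (3,0) (3,1) (3,2) (3,3) (3,4) (4,4) (4,5) (5,2) (5,3) (5,4) (5,5)

Answer: 23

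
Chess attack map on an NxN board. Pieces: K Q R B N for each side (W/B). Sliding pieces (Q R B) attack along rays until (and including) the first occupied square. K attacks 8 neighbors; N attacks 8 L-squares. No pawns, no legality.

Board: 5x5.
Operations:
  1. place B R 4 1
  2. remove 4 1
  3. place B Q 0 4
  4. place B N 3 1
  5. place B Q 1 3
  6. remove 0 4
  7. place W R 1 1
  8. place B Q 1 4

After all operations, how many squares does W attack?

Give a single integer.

Answer: 6

Derivation:
Op 1: place BR@(4,1)
Op 2: remove (4,1)
Op 3: place BQ@(0,4)
Op 4: place BN@(3,1)
Op 5: place BQ@(1,3)
Op 6: remove (0,4)
Op 7: place WR@(1,1)
Op 8: place BQ@(1,4)
Per-piece attacks for W:
  WR@(1,1): attacks (1,2) (1,3) (1,0) (2,1) (3,1) (0,1) [ray(0,1) blocked at (1,3); ray(1,0) blocked at (3,1)]
Union (6 distinct): (0,1) (1,0) (1,2) (1,3) (2,1) (3,1)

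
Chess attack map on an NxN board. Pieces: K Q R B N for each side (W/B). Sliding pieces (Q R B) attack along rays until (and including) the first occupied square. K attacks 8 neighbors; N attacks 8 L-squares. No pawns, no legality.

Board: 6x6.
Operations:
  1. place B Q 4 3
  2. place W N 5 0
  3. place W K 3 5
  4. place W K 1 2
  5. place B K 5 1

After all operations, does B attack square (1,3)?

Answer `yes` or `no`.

Answer: yes

Derivation:
Op 1: place BQ@(4,3)
Op 2: place WN@(5,0)
Op 3: place WK@(3,5)
Op 4: place WK@(1,2)
Op 5: place BK@(5,1)
Per-piece attacks for B:
  BQ@(4,3): attacks (4,4) (4,5) (4,2) (4,1) (4,0) (5,3) (3,3) (2,3) (1,3) (0,3) (5,4) (5,2) (3,4) (2,5) (3,2) (2,1) (1,0)
  BK@(5,1): attacks (5,2) (5,0) (4,1) (4,2) (4,0)
B attacks (1,3): yes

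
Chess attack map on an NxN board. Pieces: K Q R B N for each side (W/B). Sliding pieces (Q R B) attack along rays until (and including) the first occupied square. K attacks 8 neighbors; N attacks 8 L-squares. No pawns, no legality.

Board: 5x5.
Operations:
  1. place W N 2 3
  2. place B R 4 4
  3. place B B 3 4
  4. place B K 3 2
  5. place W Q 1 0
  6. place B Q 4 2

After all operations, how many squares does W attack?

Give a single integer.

Op 1: place WN@(2,3)
Op 2: place BR@(4,4)
Op 3: place BB@(3,4)
Op 4: place BK@(3,2)
Op 5: place WQ@(1,0)
Op 6: place BQ@(4,2)
Per-piece attacks for W:
  WQ@(1,0): attacks (1,1) (1,2) (1,3) (1,4) (2,0) (3,0) (4,0) (0,0) (2,1) (3,2) (0,1) [ray(1,1) blocked at (3,2)]
  WN@(2,3): attacks (4,4) (0,4) (3,1) (4,2) (1,1) (0,2)
Union (16 distinct): (0,0) (0,1) (0,2) (0,4) (1,1) (1,2) (1,3) (1,4) (2,0) (2,1) (3,0) (3,1) (3,2) (4,0) (4,2) (4,4)

Answer: 16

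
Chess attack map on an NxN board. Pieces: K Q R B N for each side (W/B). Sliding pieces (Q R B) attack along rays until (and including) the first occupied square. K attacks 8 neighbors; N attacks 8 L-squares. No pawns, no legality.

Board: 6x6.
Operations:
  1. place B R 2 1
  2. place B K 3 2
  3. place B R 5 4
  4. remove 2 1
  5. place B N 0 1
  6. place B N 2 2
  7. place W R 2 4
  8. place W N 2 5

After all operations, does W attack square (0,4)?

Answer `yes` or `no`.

Answer: yes

Derivation:
Op 1: place BR@(2,1)
Op 2: place BK@(3,2)
Op 3: place BR@(5,4)
Op 4: remove (2,1)
Op 5: place BN@(0,1)
Op 6: place BN@(2,2)
Op 7: place WR@(2,4)
Op 8: place WN@(2,5)
Per-piece attacks for W:
  WR@(2,4): attacks (2,5) (2,3) (2,2) (3,4) (4,4) (5,4) (1,4) (0,4) [ray(0,1) blocked at (2,5); ray(0,-1) blocked at (2,2); ray(1,0) blocked at (5,4)]
  WN@(2,5): attacks (3,3) (4,4) (1,3) (0,4)
W attacks (0,4): yes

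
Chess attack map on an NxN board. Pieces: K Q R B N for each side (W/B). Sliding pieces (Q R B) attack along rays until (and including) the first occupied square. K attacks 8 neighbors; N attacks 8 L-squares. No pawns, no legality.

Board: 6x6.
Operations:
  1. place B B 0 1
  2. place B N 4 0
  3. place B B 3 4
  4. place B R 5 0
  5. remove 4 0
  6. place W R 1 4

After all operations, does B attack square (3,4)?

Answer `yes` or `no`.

Op 1: place BB@(0,1)
Op 2: place BN@(4,0)
Op 3: place BB@(3,4)
Op 4: place BR@(5,0)
Op 5: remove (4,0)
Op 6: place WR@(1,4)
Per-piece attacks for B:
  BB@(0,1): attacks (1,2) (2,3) (3,4) (1,0) [ray(1,1) blocked at (3,4)]
  BB@(3,4): attacks (4,5) (4,3) (5,2) (2,5) (2,3) (1,2) (0,1) [ray(-1,-1) blocked at (0,1)]
  BR@(5,0): attacks (5,1) (5,2) (5,3) (5,4) (5,5) (4,0) (3,0) (2,0) (1,0) (0,0)
B attacks (3,4): yes

Answer: yes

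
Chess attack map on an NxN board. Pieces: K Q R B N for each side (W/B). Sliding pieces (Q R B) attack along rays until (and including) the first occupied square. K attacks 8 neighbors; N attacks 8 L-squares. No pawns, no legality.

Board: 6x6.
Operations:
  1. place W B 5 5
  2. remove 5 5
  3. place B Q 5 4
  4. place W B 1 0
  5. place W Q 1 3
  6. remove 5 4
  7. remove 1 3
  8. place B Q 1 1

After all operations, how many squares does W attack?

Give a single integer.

Op 1: place WB@(5,5)
Op 2: remove (5,5)
Op 3: place BQ@(5,4)
Op 4: place WB@(1,0)
Op 5: place WQ@(1,3)
Op 6: remove (5,4)
Op 7: remove (1,3)
Op 8: place BQ@(1,1)
Per-piece attacks for W:
  WB@(1,0): attacks (2,1) (3,2) (4,3) (5,4) (0,1)
Union (5 distinct): (0,1) (2,1) (3,2) (4,3) (5,4)

Answer: 5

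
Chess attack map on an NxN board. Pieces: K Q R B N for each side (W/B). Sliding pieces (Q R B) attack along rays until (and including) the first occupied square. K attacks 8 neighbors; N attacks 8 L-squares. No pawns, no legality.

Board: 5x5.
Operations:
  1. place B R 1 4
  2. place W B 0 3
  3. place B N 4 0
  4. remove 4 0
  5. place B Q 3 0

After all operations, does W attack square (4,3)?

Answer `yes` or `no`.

Answer: no

Derivation:
Op 1: place BR@(1,4)
Op 2: place WB@(0,3)
Op 3: place BN@(4,0)
Op 4: remove (4,0)
Op 5: place BQ@(3,0)
Per-piece attacks for W:
  WB@(0,3): attacks (1,4) (1,2) (2,1) (3,0) [ray(1,1) blocked at (1,4); ray(1,-1) blocked at (3,0)]
W attacks (4,3): no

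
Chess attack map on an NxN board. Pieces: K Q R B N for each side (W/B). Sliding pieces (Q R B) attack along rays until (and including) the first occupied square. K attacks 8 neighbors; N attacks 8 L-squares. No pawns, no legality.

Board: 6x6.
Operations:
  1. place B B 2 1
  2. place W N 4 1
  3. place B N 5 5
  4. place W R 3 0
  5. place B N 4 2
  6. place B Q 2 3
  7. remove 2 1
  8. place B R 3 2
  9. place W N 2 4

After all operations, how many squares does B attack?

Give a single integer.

Answer: 24

Derivation:
Op 1: place BB@(2,1)
Op 2: place WN@(4,1)
Op 3: place BN@(5,5)
Op 4: place WR@(3,0)
Op 5: place BN@(4,2)
Op 6: place BQ@(2,3)
Op 7: remove (2,1)
Op 8: place BR@(3,2)
Op 9: place WN@(2,4)
Per-piece attacks for B:
  BQ@(2,3): attacks (2,4) (2,2) (2,1) (2,0) (3,3) (4,3) (5,3) (1,3) (0,3) (3,4) (4,5) (3,2) (1,4) (0,5) (1,2) (0,1) [ray(0,1) blocked at (2,4); ray(1,-1) blocked at (3,2)]
  BR@(3,2): attacks (3,3) (3,4) (3,5) (3,1) (3,0) (4,2) (2,2) (1,2) (0,2) [ray(0,-1) blocked at (3,0); ray(1,0) blocked at (4,2)]
  BN@(4,2): attacks (5,4) (3,4) (2,3) (5,0) (3,0) (2,1)
  BN@(5,5): attacks (4,3) (3,4)
Union (24 distinct): (0,1) (0,2) (0,3) (0,5) (1,2) (1,3) (1,4) (2,0) (2,1) (2,2) (2,3) (2,4) (3,0) (3,1) (3,2) (3,3) (3,4) (3,5) (4,2) (4,3) (4,5) (5,0) (5,3) (5,4)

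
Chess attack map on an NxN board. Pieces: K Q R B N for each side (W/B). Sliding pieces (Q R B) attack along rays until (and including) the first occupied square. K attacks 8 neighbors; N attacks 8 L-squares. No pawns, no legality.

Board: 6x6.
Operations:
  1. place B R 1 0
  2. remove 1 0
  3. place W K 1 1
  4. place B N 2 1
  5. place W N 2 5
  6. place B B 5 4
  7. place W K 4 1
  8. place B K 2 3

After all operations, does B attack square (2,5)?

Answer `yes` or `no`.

Op 1: place BR@(1,0)
Op 2: remove (1,0)
Op 3: place WK@(1,1)
Op 4: place BN@(2,1)
Op 5: place WN@(2,5)
Op 6: place BB@(5,4)
Op 7: place WK@(4,1)
Op 8: place BK@(2,3)
Per-piece attacks for B:
  BN@(2,1): attacks (3,3) (4,2) (1,3) (0,2) (4,0) (0,0)
  BK@(2,3): attacks (2,4) (2,2) (3,3) (1,3) (3,4) (3,2) (1,4) (1,2)
  BB@(5,4): attacks (4,5) (4,3) (3,2) (2,1) [ray(-1,-1) blocked at (2,1)]
B attacks (2,5): no

Answer: no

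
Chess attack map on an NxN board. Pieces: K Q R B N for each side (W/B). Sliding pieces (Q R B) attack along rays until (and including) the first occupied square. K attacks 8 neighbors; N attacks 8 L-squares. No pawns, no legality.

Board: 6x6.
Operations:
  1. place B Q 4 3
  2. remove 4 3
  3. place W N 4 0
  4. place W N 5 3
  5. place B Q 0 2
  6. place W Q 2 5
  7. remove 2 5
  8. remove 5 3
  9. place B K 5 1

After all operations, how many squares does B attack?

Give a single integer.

Answer: 18

Derivation:
Op 1: place BQ@(4,3)
Op 2: remove (4,3)
Op 3: place WN@(4,0)
Op 4: place WN@(5,3)
Op 5: place BQ@(0,2)
Op 6: place WQ@(2,5)
Op 7: remove (2,5)
Op 8: remove (5,3)
Op 9: place BK@(5,1)
Per-piece attacks for B:
  BQ@(0,2): attacks (0,3) (0,4) (0,5) (0,1) (0,0) (1,2) (2,2) (3,2) (4,2) (5,2) (1,3) (2,4) (3,5) (1,1) (2,0)
  BK@(5,1): attacks (5,2) (5,0) (4,1) (4,2) (4,0)
Union (18 distinct): (0,0) (0,1) (0,3) (0,4) (0,5) (1,1) (1,2) (1,3) (2,0) (2,2) (2,4) (3,2) (3,5) (4,0) (4,1) (4,2) (5,0) (5,2)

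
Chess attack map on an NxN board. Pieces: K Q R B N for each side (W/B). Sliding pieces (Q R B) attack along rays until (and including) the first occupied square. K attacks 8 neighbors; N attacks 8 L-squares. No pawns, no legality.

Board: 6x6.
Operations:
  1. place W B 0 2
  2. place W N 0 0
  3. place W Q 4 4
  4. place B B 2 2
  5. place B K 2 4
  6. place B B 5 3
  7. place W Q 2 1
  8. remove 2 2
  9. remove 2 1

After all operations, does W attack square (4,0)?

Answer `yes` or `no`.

Answer: yes

Derivation:
Op 1: place WB@(0,2)
Op 2: place WN@(0,0)
Op 3: place WQ@(4,4)
Op 4: place BB@(2,2)
Op 5: place BK@(2,4)
Op 6: place BB@(5,3)
Op 7: place WQ@(2,1)
Op 8: remove (2,2)
Op 9: remove (2,1)
Per-piece attacks for W:
  WN@(0,0): attacks (1,2) (2,1)
  WB@(0,2): attacks (1,3) (2,4) (1,1) (2,0) [ray(1,1) blocked at (2,4)]
  WQ@(4,4): attacks (4,5) (4,3) (4,2) (4,1) (4,0) (5,4) (3,4) (2,4) (5,5) (5,3) (3,5) (3,3) (2,2) (1,1) (0,0) [ray(-1,0) blocked at (2,4); ray(1,-1) blocked at (5,3); ray(-1,-1) blocked at (0,0)]
W attacks (4,0): yes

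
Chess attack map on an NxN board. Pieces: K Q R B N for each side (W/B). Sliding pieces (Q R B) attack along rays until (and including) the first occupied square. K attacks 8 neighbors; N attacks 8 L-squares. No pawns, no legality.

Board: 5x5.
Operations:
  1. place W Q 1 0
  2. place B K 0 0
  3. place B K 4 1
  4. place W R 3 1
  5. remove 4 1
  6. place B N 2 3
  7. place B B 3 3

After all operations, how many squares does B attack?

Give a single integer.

Answer: 11

Derivation:
Op 1: place WQ@(1,0)
Op 2: place BK@(0,0)
Op 3: place BK@(4,1)
Op 4: place WR@(3,1)
Op 5: remove (4,1)
Op 6: place BN@(2,3)
Op 7: place BB@(3,3)
Per-piece attacks for B:
  BK@(0,0): attacks (0,1) (1,0) (1,1)
  BN@(2,3): attacks (4,4) (0,4) (3,1) (4,2) (1,1) (0,2)
  BB@(3,3): attacks (4,4) (4,2) (2,4) (2,2) (1,1) (0,0) [ray(-1,-1) blocked at (0,0)]
Union (11 distinct): (0,0) (0,1) (0,2) (0,4) (1,0) (1,1) (2,2) (2,4) (3,1) (4,2) (4,4)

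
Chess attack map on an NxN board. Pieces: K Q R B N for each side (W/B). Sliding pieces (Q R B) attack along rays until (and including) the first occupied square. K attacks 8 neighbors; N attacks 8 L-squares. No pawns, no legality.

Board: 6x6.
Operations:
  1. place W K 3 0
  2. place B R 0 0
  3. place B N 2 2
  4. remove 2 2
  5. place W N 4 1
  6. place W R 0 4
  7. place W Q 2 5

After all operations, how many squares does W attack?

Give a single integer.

Op 1: place WK@(3,0)
Op 2: place BR@(0,0)
Op 3: place BN@(2,2)
Op 4: remove (2,2)
Op 5: place WN@(4,1)
Op 6: place WR@(0,4)
Op 7: place WQ@(2,5)
Per-piece attacks for W:
  WR@(0,4): attacks (0,5) (0,3) (0,2) (0,1) (0,0) (1,4) (2,4) (3,4) (4,4) (5,4) [ray(0,-1) blocked at (0,0)]
  WQ@(2,5): attacks (2,4) (2,3) (2,2) (2,1) (2,0) (3,5) (4,5) (5,5) (1,5) (0,5) (3,4) (4,3) (5,2) (1,4) (0,3)
  WK@(3,0): attacks (3,1) (4,0) (2,0) (4,1) (2,1)
  WN@(4,1): attacks (5,3) (3,3) (2,2) (2,0)
Union (25 distinct): (0,0) (0,1) (0,2) (0,3) (0,5) (1,4) (1,5) (2,0) (2,1) (2,2) (2,3) (2,4) (3,1) (3,3) (3,4) (3,5) (4,0) (4,1) (4,3) (4,4) (4,5) (5,2) (5,3) (5,4) (5,5)

Answer: 25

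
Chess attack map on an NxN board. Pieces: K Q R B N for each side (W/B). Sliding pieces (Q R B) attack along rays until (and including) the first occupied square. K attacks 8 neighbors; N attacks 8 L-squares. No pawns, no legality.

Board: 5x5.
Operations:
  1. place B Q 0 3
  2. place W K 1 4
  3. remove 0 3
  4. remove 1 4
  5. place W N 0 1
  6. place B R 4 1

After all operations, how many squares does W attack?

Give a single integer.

Op 1: place BQ@(0,3)
Op 2: place WK@(1,4)
Op 3: remove (0,3)
Op 4: remove (1,4)
Op 5: place WN@(0,1)
Op 6: place BR@(4,1)
Per-piece attacks for W:
  WN@(0,1): attacks (1,3) (2,2) (2,0)
Union (3 distinct): (1,3) (2,0) (2,2)

Answer: 3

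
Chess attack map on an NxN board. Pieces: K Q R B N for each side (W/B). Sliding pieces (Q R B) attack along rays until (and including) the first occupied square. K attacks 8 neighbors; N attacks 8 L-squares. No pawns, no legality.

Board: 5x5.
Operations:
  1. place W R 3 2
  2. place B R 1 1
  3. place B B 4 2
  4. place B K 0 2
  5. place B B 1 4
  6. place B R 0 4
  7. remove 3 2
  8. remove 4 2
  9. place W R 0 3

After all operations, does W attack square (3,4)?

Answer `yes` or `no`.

Answer: no

Derivation:
Op 1: place WR@(3,2)
Op 2: place BR@(1,1)
Op 3: place BB@(4,2)
Op 4: place BK@(0,2)
Op 5: place BB@(1,4)
Op 6: place BR@(0,4)
Op 7: remove (3,2)
Op 8: remove (4,2)
Op 9: place WR@(0,3)
Per-piece attacks for W:
  WR@(0,3): attacks (0,4) (0,2) (1,3) (2,3) (3,3) (4,3) [ray(0,1) blocked at (0,4); ray(0,-1) blocked at (0,2)]
W attacks (3,4): no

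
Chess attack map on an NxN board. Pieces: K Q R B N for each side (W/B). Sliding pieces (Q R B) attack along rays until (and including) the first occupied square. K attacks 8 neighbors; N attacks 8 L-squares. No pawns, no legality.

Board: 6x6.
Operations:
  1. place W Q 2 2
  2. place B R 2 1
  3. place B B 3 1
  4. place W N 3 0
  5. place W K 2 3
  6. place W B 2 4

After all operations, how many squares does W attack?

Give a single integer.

Op 1: place WQ@(2,2)
Op 2: place BR@(2,1)
Op 3: place BB@(3,1)
Op 4: place WN@(3,0)
Op 5: place WK@(2,3)
Op 6: place WB@(2,4)
Per-piece attacks for W:
  WQ@(2,2): attacks (2,3) (2,1) (3,2) (4,2) (5,2) (1,2) (0,2) (3,3) (4,4) (5,5) (3,1) (1,3) (0,4) (1,1) (0,0) [ray(0,1) blocked at (2,3); ray(0,-1) blocked at (2,1); ray(1,-1) blocked at (3,1)]
  WK@(2,3): attacks (2,4) (2,2) (3,3) (1,3) (3,4) (3,2) (1,4) (1,2)
  WB@(2,4): attacks (3,5) (3,3) (4,2) (5,1) (1,5) (1,3) (0,2)
  WN@(3,0): attacks (4,2) (5,1) (2,2) (1,1)
Union (22 distinct): (0,0) (0,2) (0,4) (1,1) (1,2) (1,3) (1,4) (1,5) (2,1) (2,2) (2,3) (2,4) (3,1) (3,2) (3,3) (3,4) (3,5) (4,2) (4,4) (5,1) (5,2) (5,5)

Answer: 22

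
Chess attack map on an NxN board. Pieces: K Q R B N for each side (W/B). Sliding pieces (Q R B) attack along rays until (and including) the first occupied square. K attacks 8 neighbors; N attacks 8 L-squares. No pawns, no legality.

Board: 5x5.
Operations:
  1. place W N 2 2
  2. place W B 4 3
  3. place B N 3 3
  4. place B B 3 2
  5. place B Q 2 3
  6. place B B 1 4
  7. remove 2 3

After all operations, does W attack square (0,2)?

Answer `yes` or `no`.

Answer: no

Derivation:
Op 1: place WN@(2,2)
Op 2: place WB@(4,3)
Op 3: place BN@(3,3)
Op 4: place BB@(3,2)
Op 5: place BQ@(2,3)
Op 6: place BB@(1,4)
Op 7: remove (2,3)
Per-piece attacks for W:
  WN@(2,2): attacks (3,4) (4,3) (1,4) (0,3) (3,0) (4,1) (1,0) (0,1)
  WB@(4,3): attacks (3,4) (3,2) [ray(-1,-1) blocked at (3,2)]
W attacks (0,2): no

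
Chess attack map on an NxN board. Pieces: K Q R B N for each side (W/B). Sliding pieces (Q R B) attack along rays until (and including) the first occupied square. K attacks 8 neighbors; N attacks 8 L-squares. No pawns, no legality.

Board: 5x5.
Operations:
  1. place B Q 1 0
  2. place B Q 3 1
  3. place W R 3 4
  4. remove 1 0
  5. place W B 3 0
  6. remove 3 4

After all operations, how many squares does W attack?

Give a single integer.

Op 1: place BQ@(1,0)
Op 2: place BQ@(3,1)
Op 3: place WR@(3,4)
Op 4: remove (1,0)
Op 5: place WB@(3,0)
Op 6: remove (3,4)
Per-piece attacks for W:
  WB@(3,0): attacks (4,1) (2,1) (1,2) (0,3)
Union (4 distinct): (0,3) (1,2) (2,1) (4,1)

Answer: 4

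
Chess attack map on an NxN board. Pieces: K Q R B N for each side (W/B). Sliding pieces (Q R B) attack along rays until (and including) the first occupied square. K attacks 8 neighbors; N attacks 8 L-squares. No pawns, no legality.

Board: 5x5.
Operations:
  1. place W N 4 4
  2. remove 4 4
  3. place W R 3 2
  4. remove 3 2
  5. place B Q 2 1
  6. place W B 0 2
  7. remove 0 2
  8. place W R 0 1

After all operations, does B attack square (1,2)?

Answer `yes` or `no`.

Answer: yes

Derivation:
Op 1: place WN@(4,4)
Op 2: remove (4,4)
Op 3: place WR@(3,2)
Op 4: remove (3,2)
Op 5: place BQ@(2,1)
Op 6: place WB@(0,2)
Op 7: remove (0,2)
Op 8: place WR@(0,1)
Per-piece attacks for B:
  BQ@(2,1): attacks (2,2) (2,3) (2,4) (2,0) (3,1) (4,1) (1,1) (0,1) (3,2) (4,3) (3,0) (1,2) (0,3) (1,0) [ray(-1,0) blocked at (0,1)]
B attacks (1,2): yes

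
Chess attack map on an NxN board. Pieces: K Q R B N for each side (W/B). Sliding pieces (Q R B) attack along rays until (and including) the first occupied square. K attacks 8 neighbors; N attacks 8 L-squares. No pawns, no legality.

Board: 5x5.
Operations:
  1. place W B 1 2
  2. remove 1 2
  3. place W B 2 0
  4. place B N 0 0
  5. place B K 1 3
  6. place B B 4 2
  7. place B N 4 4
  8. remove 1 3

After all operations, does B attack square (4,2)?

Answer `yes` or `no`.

Op 1: place WB@(1,2)
Op 2: remove (1,2)
Op 3: place WB@(2,0)
Op 4: place BN@(0,0)
Op 5: place BK@(1,3)
Op 6: place BB@(4,2)
Op 7: place BN@(4,4)
Op 8: remove (1,3)
Per-piece attacks for B:
  BN@(0,0): attacks (1,2) (2,1)
  BB@(4,2): attacks (3,3) (2,4) (3,1) (2,0) [ray(-1,-1) blocked at (2,0)]
  BN@(4,4): attacks (3,2) (2,3)
B attacks (4,2): no

Answer: no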